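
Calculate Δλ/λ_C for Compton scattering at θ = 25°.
0.0937 λ_C

The Compton shift formula is:
Δλ = λ_C(1 - cos θ)

Dividing both sides by λ_C:
Δλ/λ_C = 1 - cos θ

For θ = 25°:
Δλ/λ_C = 1 - cos(25°)
Δλ/λ_C = 1 - 0.9063
Δλ/λ_C = 0.0937

This means the shift is 0.0937 × λ_C = 0.2273 pm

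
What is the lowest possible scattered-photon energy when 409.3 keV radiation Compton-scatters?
157.3045 keV (at θ = 180°)

The scattered photon has minimum energy when its wavelength is maximum, i.e., when the Compton shift Δλ = λ_C(1 − cos θ) is maximum. This occurs at θ = 180° (backscattering), giving Δλ_max = 2λ_C = 4.8526 pm.

Initial wavelength: λ₀ = hc/E₀ = 3.0292 pm
Maximum final wavelength: λ'_max = λ₀ + 2λ_C = 3.0292 + 4.8526 = 7.8818 pm
Minimum final energy: E'_min = hc/λ'_max = 157.3045 keV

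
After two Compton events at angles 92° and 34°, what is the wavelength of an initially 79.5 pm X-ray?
82.4258 pm

Apply Compton shift twice:

First scattering at θ₁ = 92°:
Δλ₁ = λ_C(1 - cos(92°))
Δλ₁ = 2.4263 × 1.0349
Δλ₁ = 2.5110 pm

After first scattering:
λ₁ = 79.5 + 2.5110 = 82.0110 pm

Second scattering at θ₂ = 34°:
Δλ₂ = λ_C(1 - cos(34°))
Δλ₂ = 2.4263 × 0.1710
Δλ₂ = 0.4148 pm

Final wavelength:
λ₂ = 82.0110 + 0.4148 = 82.4258 pm

Total shift: Δλ_total = 2.5110 + 0.4148 = 2.9258 pm

(Intermediate values are shown rounded; full precision is carried through to the final answer.)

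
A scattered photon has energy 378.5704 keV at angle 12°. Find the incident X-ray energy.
384.8000 keV

Convert final energy to wavelength (hc ≈ 1239.842 keV·pm):
λ' = hc/E' = 1239.842 / 378.5704 = 3.2751 pm

Calculate the Compton shift:
Δλ = λ_C(1 - cos(12°))
Δλ = 2.4263 × (1 - cos(12°))
Δλ = 0.0530 pm

Initial wavelength:
λ = λ' - Δλ = 3.2751 - 0.0530 = 3.2220 pm

Initial energy:
E = hc/λ = 1239.842 / 3.2220 = 384.8000 keV

(Intermediate values are shown rounded; full precision is carried through to the final answer.)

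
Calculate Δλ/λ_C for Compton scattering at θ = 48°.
0.3309 λ_C

The Compton shift formula is:
Δλ = λ_C(1 - cos θ)

Dividing both sides by λ_C:
Δλ/λ_C = 1 - cos θ

For θ = 48°:
Δλ/λ_C = 1 - cos(48°)
Δλ/λ_C = 1 - 0.6691
Δλ/λ_C = 0.3309

This means the shift is 0.3309 × λ_C = 0.8028 pm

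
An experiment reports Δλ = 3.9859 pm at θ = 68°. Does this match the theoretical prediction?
No, inconsistent

Calculate the expected shift for θ = 68°:

Δλ_expected = λ_C(1 - cos(68°))
Δλ_expected = 2.4263 × (1 - cos(68°))
Δλ_expected = 2.4263 × 0.6254
Δλ_expected = 1.5174 pm

Given shift: 3.9859 pm
Expected shift: 1.5174 pm
Difference: 2.4685 pm

The values do not match. The given shift corresponds to θ ≈ 130.0°, not 68°.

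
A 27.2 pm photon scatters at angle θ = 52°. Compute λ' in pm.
28.1325 pm

Using the Compton scattering formula:
λ' = λ + Δλ = λ + λ_C(1 - cos θ)

Given:
- Initial wavelength λ = 27.2 pm
- Scattering angle θ = 52°
- Compton wavelength λ_C ≈ 2.4263 pm

Calculate the shift:
Δλ = 2.4263 × (1 - cos(52°))
Δλ = 2.4263 × 0.3843
Δλ = 0.9325 pm

Final wavelength:
λ' = 27.2 + 0.9325 = 28.1325 pm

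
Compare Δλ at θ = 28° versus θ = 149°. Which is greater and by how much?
149° produces the larger shift by a factor of 15.866

Calculate both shifts using Δλ = λ_C(1 - cos θ):

For θ₁ = 28°:
Δλ₁ = 2.4263 × (1 - cos(28°))
Δλ₁ = 2.4263 × 0.1171
Δλ₁ = 0.2840 pm

For θ₂ = 149°:
Δλ₂ = 2.4263 × (1 - cos(149°))
Δλ₂ = 2.4263 × 1.8572
Δλ₂ = 4.5061 pm

The 149° angle produces the larger shift.
Ratio: 4.5061/0.2840 = 15.866

(Intermediate values are shown rounded; full precision is carried through to the final answer.)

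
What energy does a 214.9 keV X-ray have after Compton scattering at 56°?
181.2919 keV

First convert energy to wavelength:
λ = hc/E, with hc ≈ 1239.842 keV·pm (i.e. 1239.842 eV·nm)

For E = 214.9 keV = 214900 eV:
λ = 1239.842 keV·pm / 214.9 keV
λ = 5.7694 pm

Calculate the Compton shift:
Δλ = λ_C(1 - cos(56°)) = 2.4263 × 0.4408
Δλ = 1.0695 pm

Final wavelength:
λ' = 5.7694 + 1.0695 = 6.8389 pm

Final energy:
E' = hc/λ' = 1239.842 / 6.8389 = 181.2919 keV

(Intermediate values are shown rounded; full precision is carried through to the final answer.)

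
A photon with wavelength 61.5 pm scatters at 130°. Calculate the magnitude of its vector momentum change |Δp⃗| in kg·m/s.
1.8937e-23 kg·m/s

Photon momentum magnitude is p = h/λ.

Initial momentum:
p₀ = h/λ = 6.6261e-34/6.1500e-11 = 1.0774e-23 kg·m/s

After scattering:
λ' = λ + Δλ = 61.5 + 3.9859 = 65.4859 pm
p' = h/λ' = 6.6261e-34/6.5486e-11 = 1.0118e-23 kg·m/s

Momentum is a vector; the scattered photon's direction makes angle θ = 130° with the incident direction. The magnitude of the vector change Δp⃗ = p⃗₀ − p⃗' is found from the law of cosines:
|Δp⃗|² = p₀² + p'² − 2p₀p'cos θ
|Δp⃗|² = (1.0774e-23)² + (1.0118e-23)² − 2·1.0774e-23·1.0118e-23·cos(130°)
|Δp⃗| = 1.8937e-23 kg·m/s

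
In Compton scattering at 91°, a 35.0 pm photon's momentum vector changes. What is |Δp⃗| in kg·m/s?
2.6131e-23 kg·m/s

Photon momentum magnitude is p = h/λ.

Initial momentum:
p₀ = h/λ = 6.6261e-34/3.5000e-11 = 1.8932e-23 kg·m/s

After scattering:
λ' = λ + Δλ = 35.0 + 2.4687 = 37.4687 pm
p' = h/λ' = 6.6261e-34/3.7469e-11 = 1.7684e-23 kg·m/s

Momentum is a vector; the scattered photon's direction makes angle θ = 91° with the incident direction. The magnitude of the vector change Δp⃗ = p⃗₀ − p⃗' is found from the law of cosines:
|Δp⃗|² = p₀² + p'² − 2p₀p'cos θ
|Δp⃗|² = (1.8932e-23)² + (1.7684e-23)² − 2·1.8932e-23·1.7684e-23·cos(91°)
|Δp⃗| = 2.6131e-23 kg·m/s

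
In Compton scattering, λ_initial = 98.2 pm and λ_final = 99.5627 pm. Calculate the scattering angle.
64.00°

First find the wavelength shift:
Δλ = λ' - λ = 99.5627 - 98.2 = 1.3627 pm

Using Δλ = λ_C(1 - cos θ), with λ_C = h/(m_e·c) ≈ 2.42631024 pm:
cos θ = 1 - Δλ/λ_C
cos θ = 1 - 1.3627/2.42631024
cos θ = 0.438365

θ = arccos(0.438365)
θ = 64.00°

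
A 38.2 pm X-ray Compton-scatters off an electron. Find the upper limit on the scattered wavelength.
43.0526 pm (at θ = 180°)

The Compton shift is Δλ = λ_C(1 − cos θ).

Since cos θ ranges from −1 to 1, the factor (1 − cos θ) ranges from 0 to 2; the maximum shift occurs at θ = 180° (backscattering):
Δλ_max = 2λ_C = 2 × 2.4263 pm = 4.8526 pm

Maximum scattered wavelength:
λ'_max = λ₀ + Δλ_max = 38.2 + 4.8526 = 43.0526 pm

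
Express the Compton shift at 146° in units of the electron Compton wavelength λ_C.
1.8290 λ_C

The Compton shift formula is:
Δλ = λ_C(1 - cos θ)

Dividing both sides by λ_C:
Δλ/λ_C = 1 - cos θ

For θ = 146°:
Δλ/λ_C = 1 - cos(146°)
Δλ/λ_C = 1 - -0.8290
Δλ/λ_C = 1.8290

This means the shift is 1.8290 × λ_C = 4.4378 pm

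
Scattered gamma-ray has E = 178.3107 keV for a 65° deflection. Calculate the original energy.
223.3000 keV

Convert final energy to wavelength (hc ≈ 1239.842 keV·pm):
λ' = hc/E' = 1239.842 / 178.3107 = 6.9533 pm

Calculate the Compton shift:
Δλ = λ_C(1 - cos(65°))
Δλ = 2.4263 × (1 - cos(65°))
Δλ = 1.4009 pm

Initial wavelength:
λ = λ' - Δλ = 6.9533 - 1.4009 = 5.5524 pm

Initial energy:
E = hc/λ = 1239.842 / 5.5524 = 223.3000 keV

(Intermediate values are shown rounded; full precision is carried through to the final answer.)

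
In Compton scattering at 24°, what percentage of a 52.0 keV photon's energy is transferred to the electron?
0.0087 (or 0.87%)

Calculate initial and final photon energies:

Initial: E₀ = 52.0 keV → λ₀ = 23.8431 pm
Compton shift: Δλ = 0.2098 pm
Final wavelength: λ' = 24.0529 pm
Final energy: E' = 51.5465 keV

Fractional energy loss:
(E₀ - E')/E₀ = (52.0000 - 51.5465)/52.0000
= 0.4535/52.0000
= 0.0087
= 0.87%

(Intermediate values are shown rounded; full precision is carried through to the final answer.)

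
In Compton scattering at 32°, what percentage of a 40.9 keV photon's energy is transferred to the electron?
0.0120 (or 1.20%)

Calculate initial and final photon energies:

Initial: E₀ = 40.9 keV → λ₀ = 30.3140 pm
Compton shift: Δλ = 0.3687 pm
Final wavelength: λ' = 30.6827 pm
Final energy: E' = 40.4085 keV

Fractional energy loss:
(E₀ - E')/E₀ = (40.9000 - 40.4085)/40.9000
= 0.4915/40.9000
= 0.0120
= 1.20%

(Intermediate values are shown rounded; full precision is carried through to the final answer.)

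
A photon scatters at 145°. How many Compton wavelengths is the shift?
1.8192 λ_C

The Compton shift formula is:
Δλ = λ_C(1 - cos θ)

Dividing both sides by λ_C:
Δλ/λ_C = 1 - cos θ

For θ = 145°:
Δλ/λ_C = 1 - cos(145°)
Δλ/λ_C = 1 - -0.8192
Δλ/λ_C = 1.8192

This means the shift is 1.8192 × λ_C = 4.4138 pm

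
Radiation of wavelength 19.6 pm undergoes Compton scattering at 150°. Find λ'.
24.1276 pm

Using the Compton formula: λ' = λ + λ_C(1 − cos θ)

For θ = 150°, cos θ = -√3/2 (exact) ≈ -0.8660, so:
1 − cos 150° = 1 − (-√3/2) ≈ 1.8660

Δλ = λ_C × 1.8660 = 2.4263 × 1.8660 = 4.5276 pm

λ' = 19.6 + 4.5276 = 24.1276 pm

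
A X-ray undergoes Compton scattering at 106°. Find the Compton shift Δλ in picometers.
3.0951 pm

Using the Compton scattering formula:
Δλ = λ_C(1 - cos θ)

where λ_C = h/(m_e·c) ≈ 2.4263 pm is the Compton wavelength of an electron.

For θ = 106°:
cos(106°) = -0.2756
1 - cos(106°) = 1.2756

Δλ = 2.4263 × 1.2756
Δλ = 3.0951 pm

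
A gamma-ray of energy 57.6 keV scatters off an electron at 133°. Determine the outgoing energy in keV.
48.4198 keV

First convert energy to wavelength:
λ = hc/E, with hc ≈ 1239.842 keV·pm (i.e. 1239.842 eV·nm)

For E = 57.6 keV = 57600 eV:
λ = 1239.842 keV·pm / 57.6 keV
λ = 21.5250 pm

Calculate the Compton shift:
Δλ = λ_C(1 - cos(133°)) = 2.4263 × 1.6820
Δλ = 4.0810 pm

Final wavelength:
λ' = 21.5250 + 4.0810 = 25.6061 pm

Final energy:
E' = hc/λ' = 1239.842 / 25.6061 = 48.4198 keV

(Intermediate values are shown rounded; full precision is carried through to the final answer.)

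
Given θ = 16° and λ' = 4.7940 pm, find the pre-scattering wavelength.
4.7000 pm

From λ' = λ + Δλ, we have λ = λ' - Δλ

First calculate the Compton shift:
Δλ = λ_C(1 - cos θ)
Δλ = 2.4263 × (1 - cos(16°))
Δλ = 2.4263 × 0.0387
Δλ = 0.0940 pm

Initial wavelength:
λ = λ' - Δλ
λ = 4.7940 - 0.0940
λ = 4.7000 pm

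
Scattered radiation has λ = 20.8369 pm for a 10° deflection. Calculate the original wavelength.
20.8000 pm

From λ' = λ + Δλ, we have λ = λ' - Δλ

First calculate the Compton shift:
Δλ = λ_C(1 - cos θ)
Δλ = 2.4263 × (1 - cos(10°))
Δλ = 2.4263 × 0.0152
Δλ = 0.0369 pm

Initial wavelength:
λ = λ' - Δλ
λ = 20.8369 - 0.0369
λ = 20.8000 pm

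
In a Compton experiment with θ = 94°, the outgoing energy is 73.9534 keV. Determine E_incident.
87.5000 keV

Convert final energy to wavelength (hc ≈ 1239.842 keV·pm):
λ' = hc/E' = 1239.842 / 73.9534 = 16.7652 pm

Calculate the Compton shift:
Δλ = λ_C(1 - cos(94°))
Δλ = 2.4263 × (1 - cos(94°))
Δλ = 2.5956 pm

Initial wavelength:
λ = λ' - Δλ = 16.7652 - 2.5956 = 14.1696 pm

Initial energy:
E = hc/λ = 1239.842 / 14.1696 = 87.5000 keV

(Intermediate values are shown rounded; full precision is carried through to the final answer.)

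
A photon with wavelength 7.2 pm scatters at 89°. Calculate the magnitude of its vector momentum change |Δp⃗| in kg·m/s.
1.1414e-22 kg·m/s

Photon momentum magnitude is p = h/λ.

Initial momentum:
p₀ = h/λ = 6.6261e-34/7.2000e-12 = 9.2029e-23 kg·m/s

After scattering:
λ' = λ + Δλ = 7.2 + 2.3840 = 9.5840 pm
p' = h/λ' = 6.6261e-34/9.5840e-12 = 6.9137e-23 kg·m/s

Momentum is a vector; the scattered photon's direction makes angle θ = 89° with the incident direction. The magnitude of the vector change Δp⃗ = p⃗₀ − p⃗' is found from the law of cosines:
|Δp⃗|² = p₀² + p'² − 2p₀p'cos θ
|Δp⃗|² = (9.2029e-23)² + (6.9137e-23)² − 2·9.2029e-23·6.9137e-23·cos(89°)
|Δp⃗| = 1.1414e-22 kg·m/s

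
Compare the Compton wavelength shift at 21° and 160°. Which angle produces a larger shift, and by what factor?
160° produces the larger shift by a factor of 29.204

Calculate both shifts using Δλ = λ_C(1 - cos θ):

For θ₁ = 21°:
Δλ₁ = 2.4263 × (1 - cos(21°))
Δλ₁ = 2.4263 × 0.0664
Δλ₁ = 0.1612 pm

For θ₂ = 160°:
Δλ₂ = 2.4263 × (1 - cos(160°))
Δλ₂ = 2.4263 × 1.9397
Δλ₂ = 4.7063 pm

The 160° angle produces the larger shift.
Ratio: 4.7063/0.1612 = 29.204

(Intermediate values are shown rounded; full precision is carried through to the final answer.)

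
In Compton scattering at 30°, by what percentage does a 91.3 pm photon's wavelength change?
0.3560%

Calculate the Compton shift:
Δλ = λ_C(1 - cos(30°))
Δλ = 2.4263 × (1 - cos(30°))
Δλ = 2.4263 × 0.1340
Δλ = 0.3251 pm

Percentage change:
(Δλ/λ₀) × 100 = (0.3251/91.3) × 100
= 0.3560%

(Intermediate values are shown rounded; full precision is carried through to the final answer.)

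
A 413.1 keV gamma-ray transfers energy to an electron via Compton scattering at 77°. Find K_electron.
159.1288 keV

By energy conservation: K_e = E_initial - E_final

First find the scattered photon energy:
Initial wavelength: λ = hc/E = 3.0013 pm
Compton shift: Δλ = λ_C(1 - cos(77°)) = 1.8805 pm
Final wavelength: λ' = 3.0013 + 1.8805 = 4.8818 pm
Final photon energy: E' = hc/λ' = 253.9712 keV

Electron kinetic energy:
K_e = E - E' = 413.1000 - 253.9712 = 159.1288 keV

(Intermediate values are shown rounded; full precision is carried through to the final answer.)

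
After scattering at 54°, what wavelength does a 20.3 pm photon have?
21.3002 pm

Using the Compton scattering formula:
λ' = λ + Δλ = λ + λ_C(1 - cos θ)

Given:
- Initial wavelength λ = 20.3 pm
- Scattering angle θ = 54°
- Compton wavelength λ_C ≈ 2.4263 pm

Calculate the shift:
Δλ = 2.4263 × (1 - cos(54°))
Δλ = 2.4263 × 0.4122
Δλ = 1.0002 pm

Final wavelength:
λ' = 20.3 + 1.0002 = 21.3002 pm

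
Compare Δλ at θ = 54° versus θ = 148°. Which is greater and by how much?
148° produces the larger shift by a factor of 4.483

Calculate both shifts using Δλ = λ_C(1 - cos θ):

For θ₁ = 54°:
Δλ₁ = 2.4263 × (1 - cos(54°))
Δλ₁ = 2.4263 × 0.4122
Δλ₁ = 1.0002 pm

For θ₂ = 148°:
Δλ₂ = 2.4263 × (1 - cos(148°))
Δλ₂ = 2.4263 × 1.8480
Δλ₂ = 4.4839 pm

The 148° angle produces the larger shift.
Ratio: 4.4839/1.0002 = 4.483

(Intermediate values are shown rounded; full precision is carried through to the final answer.)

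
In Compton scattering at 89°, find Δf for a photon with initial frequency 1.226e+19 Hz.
1.089e+18 Hz (decrease)

Convert frequency to wavelength (c = 299792458 m/s):
λ₀ = c/f₀ = 299792458/1.226e+19 = 2.4452892e-11 m = 24.4529 pm

Calculate Compton shift:
Δλ = λ_C(1 - cos(89°)) = 2.3840 pm

Final wavelength:
λ' = λ₀ + Δλ = 24.4529 + 2.3840 = 26.8369 pm

Final frequency:
f' = c/λ' = 299792458/2.6836857e-11 = 1.1170923e+19 Hz

Frequency shift (decrease):
Δf = f₀ - f' = 1.226e+19 - 1.1170923e+19 = 1.089e+18 Hz

(Intermediate values are shown rounded; full precision is carried through to the final answer.)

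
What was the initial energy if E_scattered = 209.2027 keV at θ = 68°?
281.1999 keV

Convert final energy to wavelength (hc ≈ 1239.842 keV·pm):
λ' = hc/E' = 1239.842 / 209.2027 = 5.9265 pm

Calculate the Compton shift:
Δλ = λ_C(1 - cos(68°))
Δλ = 2.4263 × (1 - cos(68°))
Δλ = 1.5174 pm

Initial wavelength:
λ = λ' - Δλ = 5.9265 - 1.5174 = 4.4091 pm

Initial energy:
E = hc/λ = 1239.842 / 4.4091 = 281.1999 keV

(Intermediate values are shown rounded; full precision is carried through to the final answer.)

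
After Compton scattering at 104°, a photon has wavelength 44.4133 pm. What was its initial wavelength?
41.4000 pm

From λ' = λ + Δλ, we have λ = λ' - Δλ

First calculate the Compton shift:
Δλ = λ_C(1 - cos θ)
Δλ = 2.4263 × (1 - cos(104°))
Δλ = 2.4263 × 1.2419
Δλ = 3.0133 pm

Initial wavelength:
λ = λ' - Δλ
λ = 44.4133 - 3.0133
λ = 41.4000 pm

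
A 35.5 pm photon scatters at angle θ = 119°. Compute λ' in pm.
39.1026 pm

Using the Compton scattering formula:
λ' = λ + Δλ = λ + λ_C(1 - cos θ)

Given:
- Initial wavelength λ = 35.5 pm
- Scattering angle θ = 119°
- Compton wavelength λ_C ≈ 2.4263 pm

Calculate the shift:
Δλ = 2.4263 × (1 - cos(119°))
Δλ = 2.4263 × 1.4848
Δλ = 3.6026 pm

Final wavelength:
λ' = 35.5 + 3.6026 = 39.1026 pm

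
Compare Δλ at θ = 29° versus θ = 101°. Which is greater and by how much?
101° produces the larger shift by a factor of 9.498

Calculate both shifts using Δλ = λ_C(1 - cos θ):

For θ₁ = 29°:
Δλ₁ = 2.4263 × (1 - cos(29°))
Δλ₁ = 2.4263 × 0.1254
Δλ₁ = 0.3042 pm

For θ₂ = 101°:
Δλ₂ = 2.4263 × (1 - cos(101°))
Δλ₂ = 2.4263 × 1.1908
Δλ₂ = 2.8893 pm

The 101° angle produces the larger shift.
Ratio: 2.8893/0.3042 = 9.498

(Intermediate values are shown rounded; full precision is carried through to the final answer.)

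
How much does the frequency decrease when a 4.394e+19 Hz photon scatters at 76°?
9.330e+18 Hz (decrease)

Convert frequency to wavelength (c = 299792458 m/s):
λ₀ = c/f₀ = 299792458/4.394e+19 = 6.8227687e-12 m = 6.8228 pm

Calculate Compton shift:
Δλ = λ_C(1 - cos(76°)) = 1.8393 pm

Final wavelength:
λ' = λ₀ + Δλ = 6.8228 + 1.8393 = 8.6621 pm

Final frequency:
f' = c/λ' = 299792458/8.6621014e-12 = 3.4609669e+19 Hz

Frequency shift (decrease):
Δf = f₀ - f' = 4.394e+19 - 3.4609669e+19 = 9.330e+18 Hz

(Intermediate values are shown rounded; full precision is carried through to the final answer.)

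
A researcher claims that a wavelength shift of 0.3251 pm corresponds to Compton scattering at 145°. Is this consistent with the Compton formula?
No, inconsistent

Calculate the expected shift for θ = 145°:

Δλ_expected = λ_C(1 - cos(145°))
Δλ_expected = 2.4263 × (1 - cos(145°))
Δλ_expected = 2.4263 × 1.8192
Δλ_expected = 4.4138 pm

Given shift: 0.3251 pm
Expected shift: 4.4138 pm
Difference: 4.0888 pm

The values do not match. The given shift corresponds to θ ≈ 30.0°, not 145°.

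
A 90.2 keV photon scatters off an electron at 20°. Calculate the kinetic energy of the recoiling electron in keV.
0.9501 keV

By energy conservation: K_e = E_initial - E_final

First find the scattered photon energy:
Initial wavelength: λ = hc/E = 13.7455 pm
Compton shift: Δλ = λ_C(1 - cos(20°)) = 0.1463 pm
Final wavelength: λ' = 13.7455 + 0.1463 = 13.8918 pm
Final photon energy: E' = hc/λ' = 89.2499 keV

Electron kinetic energy:
K_e = E - E' = 90.2000 - 89.2499 = 0.9501 keV

(Intermediate values are shown rounded; full precision is carried through to the final answer.)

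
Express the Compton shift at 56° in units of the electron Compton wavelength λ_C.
0.4408 λ_C

The Compton shift formula is:
Δλ = λ_C(1 - cos θ)

Dividing both sides by λ_C:
Δλ/λ_C = 1 - cos θ

For θ = 56°:
Δλ/λ_C = 1 - cos(56°)
Δλ/λ_C = 1 - 0.5592
Δλ/λ_C = 0.4408

This means the shift is 0.4408 × λ_C = 1.0695 pm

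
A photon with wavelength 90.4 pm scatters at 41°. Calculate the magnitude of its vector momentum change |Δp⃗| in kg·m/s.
5.1173e-24 kg·m/s

Photon momentum magnitude is p = h/λ.

Initial momentum:
p₀ = h/λ = 6.6261e-34/9.0400e-11 = 7.3297e-24 kg·m/s

After scattering:
λ' = λ + Δλ = 90.4 + 0.5952 = 90.9952 pm
p' = h/λ' = 6.6261e-34/9.0995e-11 = 7.2818e-24 kg·m/s

Momentum is a vector; the scattered photon's direction makes angle θ = 41° with the incident direction. The magnitude of the vector change Δp⃗ = p⃗₀ − p⃗' is found from the law of cosines:
|Δp⃗|² = p₀² + p'² − 2p₀p'cos θ
|Δp⃗|² = (7.3297e-24)² + (7.2818e-24)² − 2·7.3297e-24·7.2818e-24·cos(41°)
|Δp⃗| = 5.1173e-24 kg·m/s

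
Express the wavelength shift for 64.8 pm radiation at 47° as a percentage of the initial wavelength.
1.1907%

Calculate the Compton shift:
Δλ = λ_C(1 - cos(47°))
Δλ = 2.4263 × (1 - cos(47°))
Δλ = 2.4263 × 0.3180
Δλ = 0.7716 pm

Percentage change:
(Δλ/λ₀) × 100 = (0.7716/64.8) × 100
= 1.1907%

(Intermediate values are shown rounded; full precision is carried through to the final answer.)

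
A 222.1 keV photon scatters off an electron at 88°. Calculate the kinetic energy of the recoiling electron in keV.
65.6332 keV

By energy conservation: K_e = E_initial - E_final

First find the scattered photon energy:
Initial wavelength: λ = hc/E = 5.5824 pm
Compton shift: Δλ = λ_C(1 - cos(88°)) = 2.3416 pm
Final wavelength: λ' = 5.5824 + 2.3416 = 7.9240 pm
Final photon energy: E' = hc/λ' = 156.4668 keV

Electron kinetic energy:
K_e = E - E' = 222.1000 - 156.4668 = 65.6332 keV

(Intermediate values are shown rounded; full precision is carried through to the final answer.)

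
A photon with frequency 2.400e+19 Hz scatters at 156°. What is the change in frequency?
6.503e+18 Hz (decrease)

Convert frequency to wavelength (c = 299792458 m/s):
λ₀ = c/f₀ = 299792458/2.400e+19 = 1.2491352e-11 m = 12.4914 pm

Calculate Compton shift:
Δλ = λ_C(1 - cos(156°)) = 4.6429 pm

Final wavelength:
λ' = λ₀ + Δλ = 12.4914 + 4.6429 = 17.1342 pm

Final frequency:
f' = c/λ' = 299792458/1.7134207e-11 = 1.7496722e+19 Hz

Frequency shift (decrease):
Δf = f₀ - f' = 2.400e+19 - 1.7496722e+19 = 6.503e+18 Hz

(Intermediate values are shown rounded; full precision is carried through to the final answer.)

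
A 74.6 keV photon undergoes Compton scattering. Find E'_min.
57.7410 keV (at θ = 180°)

The scattered photon has minimum energy when its wavelength is maximum, i.e., when the Compton shift Δλ = λ_C(1 − cos θ) is maximum. This occurs at θ = 180° (backscattering), giving Δλ_max = 2λ_C = 4.8526 pm.

Initial wavelength: λ₀ = hc/E₀ = 16.6199 pm
Maximum final wavelength: λ'_max = λ₀ + 2λ_C = 16.6199 + 4.8526 = 21.4725 pm
Minimum final energy: E'_min = hc/λ'_max = 57.7410 keV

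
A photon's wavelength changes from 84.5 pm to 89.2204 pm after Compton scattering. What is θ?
161.00°

First find the wavelength shift:
Δλ = λ' - λ = 89.2204 - 84.5 = 4.7204 pm

Using Δλ = λ_C(1 - cos θ), with λ_C = h/(m_e·c) ≈ 2.42631024 pm:
cos θ = 1 - Δλ/λ_C
cos θ = 1 - 4.7204/2.42631024
cos θ = -0.945506

θ = arccos(-0.945506)
θ = 161.00°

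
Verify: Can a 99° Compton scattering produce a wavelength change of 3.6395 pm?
No, inconsistent

Calculate the expected shift for θ = 99°:

Δλ_expected = λ_C(1 - cos(99°))
Δλ_expected = 2.4263 × (1 - cos(99°))
Δλ_expected = 2.4263 × 1.1564
Δλ_expected = 2.8059 pm

Given shift: 3.6395 pm
Expected shift: 2.8059 pm
Difference: 0.8336 pm

The values do not match. The given shift corresponds to θ ≈ 120.0°, not 99°.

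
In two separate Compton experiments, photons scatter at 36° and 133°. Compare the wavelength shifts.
133° produces the larger shift by a factor of 8.807

Calculate both shifts using Δλ = λ_C(1 - cos θ):

For θ₁ = 36°:
Δλ₁ = 2.4263 × (1 - cos(36°))
Δλ₁ = 2.4263 × 0.1910
Δλ₁ = 0.4634 pm

For θ₂ = 133°:
Δλ₂ = 2.4263 × (1 - cos(133°))
Δλ₂ = 2.4263 × 1.6820
Δλ₂ = 4.0810 pm

The 133° angle produces the larger shift.
Ratio: 4.0810/0.4634 = 8.807

(Intermediate values are shown rounded; full precision is carried through to the final answer.)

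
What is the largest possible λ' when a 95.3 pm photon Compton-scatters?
100.1526 pm (at θ = 180°)

The Compton shift is Δλ = λ_C(1 − cos θ).

Since cos θ ranges from −1 to 1, the factor (1 − cos θ) ranges from 0 to 2; the maximum shift occurs at θ = 180° (backscattering):
Δλ_max = 2λ_C = 2 × 2.4263 pm = 4.8526 pm

Maximum scattered wavelength:
λ'_max = λ₀ + Δλ_max = 95.3 + 4.8526 = 100.1526 pm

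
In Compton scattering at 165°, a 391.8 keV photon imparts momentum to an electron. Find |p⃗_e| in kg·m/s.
2.9086e-22 kg·m/s

The electron is initially at rest, so by conservation of momentum:
p⃗_e = p⃗₀ − p⃗'  (incident photon momentum minus scattered photon momentum)

Photon momentum magnitudes (p = h/λ = E/c):
λ₀ = hc/E₀ = 3.1645 pm → p₀ = h/λ₀ = 2.0939e-22 kg·m/s
Δλ = λ_C(1 − cos 165°) = 4.7699 pm
λ' = 7.9344 pm → p' = h/λ' = 8.3510e-23 kg·m/s

The scattered photon makes angle θ = 165° with the incident direction, so by the law of cosines:
|p⃗_e|² = p₀² + p'² − 2p₀p'cos θ
|p⃗_e|² = (2.0939e-22)² + (8.3510e-23)² − 2·2.0939e-22·8.3510e-23·cos(165°)
|p⃗_e| = 2.9086e-22 kg·m/s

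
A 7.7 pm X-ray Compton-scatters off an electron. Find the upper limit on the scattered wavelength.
12.5526 pm (at θ = 180°)

The Compton shift is Δλ = λ_C(1 − cos θ).

Since cos θ ranges from −1 to 1, the factor (1 − cos θ) ranges from 0 to 2; the maximum shift occurs at θ = 180° (backscattering):
Δλ_max = 2λ_C = 2 × 2.4263 pm = 4.8526 pm

Maximum scattered wavelength:
λ'_max = λ₀ + Δλ_max = 7.7 + 4.8526 = 12.5526 pm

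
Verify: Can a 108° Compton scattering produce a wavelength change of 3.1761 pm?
Yes, consistent

Calculate the expected shift for θ = 108°:

Δλ_expected = λ_C(1 - cos(108°))
Δλ_expected = 2.4263 × (1 - cos(108°))
Δλ_expected = 2.4263 × 1.3090
Δλ_expected = 3.1761 pm

Given shift: 3.1761 pm
Expected shift: 3.1761 pm
Difference: 0.0000 pm

The values match. This is consistent with Compton scattering at the stated angle.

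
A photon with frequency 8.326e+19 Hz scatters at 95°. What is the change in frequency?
3.520e+19 Hz (decrease)

Convert frequency to wavelength (c = 299792458 m/s):
λ₀ = c/f₀ = 299792458/8.326e+19 = 3.6006781e-12 m = 3.6007 pm

Calculate Compton shift:
Δλ = λ_C(1 - cos(95°)) = 2.6378 pm

Final wavelength:
λ' = λ₀ + Δλ = 3.6007 + 2.6378 = 6.2385 pm

Final frequency:
f' = c/λ' = 299792458/6.2384552e-12 = 4.8055560e+19 Hz

Frequency shift (decrease):
Δf = f₀ - f' = 8.326e+19 - 4.8055560e+19 = 3.520e+19 Hz

(Intermediate values are shown rounded; full precision is carried through to the final answer.)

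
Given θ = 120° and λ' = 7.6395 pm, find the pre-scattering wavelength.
4.0000 pm

From λ' = λ + Δλ, we have λ = λ' - Δλ

First calculate the Compton shift:
Δλ = λ_C(1 - cos θ)
Δλ = 2.4263 × (1 - cos(120°))
Δλ = 2.4263 × 1.5000
Δλ = 3.6395 pm

Initial wavelength:
λ = λ' - Δλ
λ = 7.6395 - 3.6395
λ = 4.0000 pm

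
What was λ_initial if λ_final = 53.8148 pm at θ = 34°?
53.4000 pm

From λ' = λ + Δλ, we have λ = λ' - Δλ

First calculate the Compton shift:
Δλ = λ_C(1 - cos θ)
Δλ = 2.4263 × (1 - cos(34°))
Δλ = 2.4263 × 0.1710
Δλ = 0.4148 pm

Initial wavelength:
λ = λ' - Δλ
λ = 53.8148 - 0.4148
λ = 53.4000 pm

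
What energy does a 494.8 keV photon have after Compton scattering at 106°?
221.3673 keV

First convert energy to wavelength:
λ = hc/E, with hc ≈ 1239.842 keV·pm (i.e. 1239.842 eV·nm)

For E = 494.8 keV = 494800 eV:
λ = 1239.842 keV·pm / 494.8 keV
λ = 2.5057 pm

Calculate the Compton shift:
Δλ = λ_C(1 - cos(106°)) = 2.4263 × 1.2756
Δλ = 3.0951 pm

Final wavelength:
λ' = 2.5057 + 3.0951 = 5.6008 pm

Final energy:
E' = hc/λ' = 1239.842 / 5.6008 = 221.3673 keV

(Intermediate values are shown rounded; full precision is carried through to the final answer.)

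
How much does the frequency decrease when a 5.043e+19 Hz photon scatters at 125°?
1.972e+19 Hz (decrease)

Convert frequency to wavelength (c = 299792458 m/s):
λ₀ = c/f₀ = 299792458/5.043e+19 = 5.9447245e-12 m = 5.9447 pm

Calculate Compton shift:
Δλ = λ_C(1 - cos(125°)) = 3.8180 pm

Final wavelength:
λ' = λ₀ + Δλ = 5.9447 + 3.8180 = 9.7627 pm

Final frequency:
f' = c/λ' = 299792458/9.7627091e-12 = 3.0707917e+19 Hz

Frequency shift (decrease):
Δf = f₀ - f' = 5.043e+19 - 3.0707917e+19 = 1.972e+19 Hz

(Intermediate values are shown rounded; full precision is carried through to the final answer.)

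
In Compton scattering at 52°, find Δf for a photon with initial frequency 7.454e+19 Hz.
1.403e+19 Hz (decrease)

Convert frequency to wavelength (c = 299792458 m/s):
λ₀ = c/f₀ = 299792458/7.454e+19 = 4.0219004e-12 m = 4.0219 pm

Calculate Compton shift:
Δλ = λ_C(1 - cos(52°)) = 0.9325 pm

Final wavelength:
λ' = λ₀ + Δλ = 4.0219 + 0.9325 = 4.9544 pm

Final frequency:
f' = c/λ' = 299792458/4.9544249e-12 = 6.0510042e+19 Hz

Frequency shift (decrease):
Δf = f₀ - f' = 7.454e+19 - 6.0510042e+19 = 1.403e+19 Hz

(Intermediate values are shown rounded; full precision is carried through to the final answer.)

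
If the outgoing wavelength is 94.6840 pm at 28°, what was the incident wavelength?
94.4000 pm

From λ' = λ + Δλ, we have λ = λ' - Δλ

First calculate the Compton shift:
Δλ = λ_C(1 - cos θ)
Δλ = 2.4263 × (1 - cos(28°))
Δλ = 2.4263 × 0.1171
Δλ = 0.2840 pm

Initial wavelength:
λ = λ' - Δλ
λ = 94.6840 - 0.2840
λ = 94.4000 pm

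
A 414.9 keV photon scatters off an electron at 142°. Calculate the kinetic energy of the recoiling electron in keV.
245.6743 keV

By energy conservation: K_e = E_initial - E_final

First find the scattered photon energy:
Initial wavelength: λ = hc/E = 2.9883 pm
Compton shift: Δλ = λ_C(1 - cos(142°)) = 4.3383 pm
Final wavelength: λ' = 2.9883 + 4.3383 = 7.3266 pm
Final photon energy: E' = hc/λ' = 169.2257 keV

Electron kinetic energy:
K_e = E - E' = 414.9000 - 169.2257 = 245.6743 keV

(Intermediate values are shown rounded; full precision is carried through to the final answer.)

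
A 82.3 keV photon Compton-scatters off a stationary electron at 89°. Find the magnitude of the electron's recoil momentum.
5.7605e-23 kg·m/s

The electron is initially at rest, so by conservation of momentum:
p⃗_e = p⃗₀ − p⃗'  (incident photon momentum minus scattered photon momentum)

Photon momentum magnitudes (p = h/λ = E/c):
λ₀ = hc/E₀ = 15.0649 pm → p₀ = h/λ₀ = 4.3983e-23 kg·m/s
Δλ = λ_C(1 − cos 89°) = 2.3840 pm
λ' = 17.4489 pm → p' = h/λ' = 3.7974e-23 kg·m/s

The scattered photon makes angle θ = 89° with the incident direction, so by the law of cosines:
|p⃗_e|² = p₀² + p'² − 2p₀p'cos θ
|p⃗_e|² = (4.3983e-23)² + (3.7974e-23)² − 2·4.3983e-23·3.7974e-23·cos(89°)
|p⃗_e| = 5.7605e-23 kg·m/s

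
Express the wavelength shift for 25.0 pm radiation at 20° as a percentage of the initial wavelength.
0.5853%

Calculate the Compton shift:
Δλ = λ_C(1 - cos(20°))
Δλ = 2.4263 × (1 - cos(20°))
Δλ = 2.4263 × 0.0603
Δλ = 0.1463 pm

Percentage change:
(Δλ/λ₀) × 100 = (0.1463/25.0) × 100
= 0.5853%

(Intermediate values are shown rounded; full precision is carried through to the final answer.)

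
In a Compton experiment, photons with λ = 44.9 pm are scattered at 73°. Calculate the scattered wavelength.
46.6169 pm

Using the Compton scattering formula:
λ' = λ + Δλ = λ + λ_C(1 - cos θ)

Given:
- Initial wavelength λ = 44.9 pm
- Scattering angle θ = 73°
- Compton wavelength λ_C ≈ 2.4263 pm

Calculate the shift:
Δλ = 2.4263 × (1 - cos(73°))
Δλ = 2.4263 × 0.7076
Δλ = 1.7169 pm

Final wavelength:
λ' = 44.9 + 1.7169 = 46.6169 pm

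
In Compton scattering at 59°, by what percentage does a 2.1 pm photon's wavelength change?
56.0318%

Calculate the Compton shift:
Δλ = λ_C(1 - cos(59°))
Δλ = 2.4263 × (1 - cos(59°))
Δλ = 2.4263 × 0.4850
Δλ = 1.1767 pm

Percentage change:
(Δλ/λ₀) × 100 = (1.1767/2.1) × 100
= 56.0318%

(Intermediate values are shown rounded; full precision is carried through to the final answer.)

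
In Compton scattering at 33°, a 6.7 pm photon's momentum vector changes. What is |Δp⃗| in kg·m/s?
5.4876e-23 kg·m/s

Photon momentum magnitude is p = h/λ.

Initial momentum:
p₀ = h/λ = 6.6261e-34/6.7000e-12 = 9.8897e-23 kg·m/s

After scattering:
λ' = λ + Δλ = 6.7 + 0.3914 = 7.0914 pm
p' = h/λ' = 6.6261e-34/7.0914e-12 = 9.3438e-23 kg·m/s

Momentum is a vector; the scattered photon's direction makes angle θ = 33° with the incident direction. The magnitude of the vector change Δp⃗ = p⃗₀ − p⃗' is found from the law of cosines:
|Δp⃗|² = p₀² + p'² − 2p₀p'cos θ
|Δp⃗|² = (9.8897e-23)² + (9.3438e-23)² − 2·9.8897e-23·9.3438e-23·cos(33°)
|Δp⃗| = 5.4876e-23 kg·m/s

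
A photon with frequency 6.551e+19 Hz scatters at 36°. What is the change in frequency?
6.023e+18 Hz (decrease)

Convert frequency to wavelength (c = 299792458 m/s):
λ₀ = c/f₀ = 299792458/6.551e+19 = 4.5762854e-12 m = 4.5763 pm

Calculate Compton shift:
Δλ = λ_C(1 - cos(36°)) = 0.4634 pm

Final wavelength:
λ' = λ₀ + Δλ = 4.5763 + 0.4634 = 5.0397 pm

Final frequency:
f' = c/λ' = 299792458/5.0396694e-12 = 5.9486532e+19 Hz

Frequency shift (decrease):
Δf = f₀ - f' = 6.551e+19 - 5.9486532e+19 = 6.023e+18 Hz

(Intermediate values are shown rounded; full precision is carried through to the final answer.)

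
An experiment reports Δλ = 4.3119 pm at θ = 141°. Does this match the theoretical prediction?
Yes, consistent

Calculate the expected shift for θ = 141°:

Δλ_expected = λ_C(1 - cos(141°))
Δλ_expected = 2.4263 × (1 - cos(141°))
Δλ_expected = 2.4263 × 1.7771
Δλ_expected = 4.3119 pm

Given shift: 4.3119 pm
Expected shift: 4.3119 pm
Difference: 0.0000 pm

The values match. This is consistent with Compton scattering at the stated angle.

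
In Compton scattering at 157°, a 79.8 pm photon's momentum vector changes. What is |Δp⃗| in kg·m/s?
1.5825e-23 kg·m/s

Photon momentum magnitude is p = h/λ.

Initial momentum:
p₀ = h/λ = 6.6261e-34/7.9800e-11 = 8.3033e-24 kg·m/s

After scattering:
λ' = λ + Δλ = 79.8 + 4.6597 = 84.4597 pm
p' = h/λ' = 6.6261e-34/8.4460e-11 = 7.8452e-24 kg·m/s

Momentum is a vector; the scattered photon's direction makes angle θ = 157° with the incident direction. The magnitude of the vector change Δp⃗ = p⃗₀ − p⃗' is found from the law of cosines:
|Δp⃗|² = p₀² + p'² − 2p₀p'cos θ
|Δp⃗|² = (8.3033e-24)² + (7.8452e-24)² − 2·8.3033e-24·7.8452e-24·cos(157°)
|Δp⃗| = 1.5825e-23 kg·m/s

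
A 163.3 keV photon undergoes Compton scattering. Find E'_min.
99.6254 keV (at θ = 180°)

The scattered photon has minimum energy when its wavelength is maximum, i.e., when the Compton shift Δλ = λ_C(1 − cos θ) is maximum. This occurs at θ = 180° (backscattering), giving Δλ_max = 2λ_C = 4.8526 pm.

Initial wavelength: λ₀ = hc/E₀ = 7.5924 pm
Maximum final wavelength: λ'_max = λ₀ + 2λ_C = 7.5924 + 4.8526 = 12.4450 pm
Minimum final energy: E'_min = hc/λ'_max = 99.6254 keV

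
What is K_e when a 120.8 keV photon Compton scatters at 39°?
6.0456 keV

By energy conservation: K_e = E_initial - E_final

First find the scattered photon energy:
Initial wavelength: λ = hc/E = 10.2636 pm
Compton shift: Δλ = λ_C(1 - cos(39°)) = 0.5407 pm
Final wavelength: λ' = 10.2636 + 0.5407 = 10.8043 pm
Final photon energy: E' = hc/λ' = 114.7544 keV

Electron kinetic energy:
K_e = E - E' = 120.8000 - 114.7544 = 6.0456 keV

(Intermediate values are shown rounded; full precision is carried through to the final answer.)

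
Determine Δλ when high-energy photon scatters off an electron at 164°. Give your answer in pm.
4.7586 pm

Using the Compton scattering formula:
Δλ = λ_C(1 - cos θ)

where λ_C = h/(m_e·c) ≈ 2.4263 pm is the Compton wavelength of an electron.

For θ = 164°:
cos(164°) = -0.9613
1 - cos(164°) = 1.9613

Δλ = 2.4263 × 1.9613
Δλ = 4.7586 pm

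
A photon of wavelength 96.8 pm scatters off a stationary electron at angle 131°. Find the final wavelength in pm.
100.8181 pm

Using the Compton scattering formula:
λ' = λ + Δλ = λ + λ_C(1 - cos θ)

Given:
- Initial wavelength λ = 96.8 pm
- Scattering angle θ = 131°
- Compton wavelength λ_C ≈ 2.4263 pm

Calculate the shift:
Δλ = 2.4263 × (1 - cos(131°))
Δλ = 2.4263 × 1.6561
Δλ = 4.0181 pm

Final wavelength:
λ' = 96.8 + 4.0181 = 100.8181 pm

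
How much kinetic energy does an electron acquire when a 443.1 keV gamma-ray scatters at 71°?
163.5093 keV

By energy conservation: K_e = E_initial - E_final

First find the scattered photon energy:
Initial wavelength: λ = hc/E = 2.7981 pm
Compton shift: Δλ = λ_C(1 - cos(71°)) = 1.6364 pm
Final wavelength: λ' = 2.7981 + 1.6364 = 4.4345 pm
Final photon energy: E' = hc/λ' = 279.5907 keV

Electron kinetic energy:
K_e = E - E' = 443.1000 - 279.5907 = 163.5093 keV

(Intermediate values are shown rounded; full precision is carried through to the final answer.)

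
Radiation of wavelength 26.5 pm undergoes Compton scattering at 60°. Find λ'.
27.7132 pm

Using the Compton formula: λ' = λ + λ_C(1 − cos θ)

For θ = 60°, cos θ = 1/2 (exact) = 0.5000, so:
1 − cos 60° = 1 − (1/2) = 0.5000

Δλ = λ_C × 0.5000 = 2.4263 × 0.5000 = 1.2132 pm

λ' = 26.5 + 1.2132 = 27.7132 pm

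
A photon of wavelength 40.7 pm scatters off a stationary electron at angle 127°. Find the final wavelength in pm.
44.5865 pm

Using the Compton scattering formula:
λ' = λ + Δλ = λ + λ_C(1 - cos θ)

Given:
- Initial wavelength λ = 40.7 pm
- Scattering angle θ = 127°
- Compton wavelength λ_C ≈ 2.4263 pm

Calculate the shift:
Δλ = 2.4263 × (1 - cos(127°))
Δλ = 2.4263 × 1.6018
Δλ = 3.8865 pm

Final wavelength:
λ' = 40.7 + 3.8865 = 44.5865 pm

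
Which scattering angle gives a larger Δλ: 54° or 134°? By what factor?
134° produces the larger shift by a factor of 4.111

Calculate both shifts using Δλ = λ_C(1 - cos θ):

For θ₁ = 54°:
Δλ₁ = 2.4263 × (1 - cos(54°))
Δλ₁ = 2.4263 × 0.4122
Δλ₁ = 1.0002 pm

For θ₂ = 134°:
Δλ₂ = 2.4263 × (1 - cos(134°))
Δλ₂ = 2.4263 × 1.6947
Δλ₂ = 4.1118 pm

The 134° angle produces the larger shift.
Ratio: 4.1118/1.0002 = 4.111

(Intermediate values are shown rounded; full precision is carried through to the final answer.)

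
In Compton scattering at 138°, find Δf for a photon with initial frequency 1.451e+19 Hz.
2.466e+18 Hz (decrease)

Convert frequency to wavelength (c = 299792458 m/s):
λ₀ = c/f₀ = 299792458/1.451e+19 = 2.0661093e-11 m = 20.6611 pm

Calculate Compton shift:
Δλ = λ_C(1 - cos(138°)) = 4.2294 pm

Final wavelength:
λ' = λ₀ + Δλ = 20.6611 + 4.2294 = 24.8905 pm

Final frequency:
f' = c/λ' = 299792458/2.4890503e-11 = 1.2044452e+19 Hz

Frequency shift (decrease):
Δf = f₀ - f' = 1.451e+19 - 1.2044452e+19 = 2.466e+18 Hz

(Intermediate values are shown rounded; full precision is carried through to the final answer.)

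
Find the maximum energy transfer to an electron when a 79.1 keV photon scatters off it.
18.6994 keV

Maximum energy transfer occurs at θ = 180° (backscattering).

Initial photon: E₀ = 79.1 keV → λ₀ = 15.6744 pm

Maximum Compton shift (at 180°):
Δλ_max = 2λ_C = 2 × 2.4263 = 4.8526 pm

Final wavelength:
λ' = 15.6744 + 4.8526 = 20.5270 pm

Minimum photon energy (maximum energy to electron):
E'_min = hc/λ' = 60.4006 keV

Maximum electron kinetic energy:
K_max = E₀ - E'_min = 79.1000 - 60.4006 = 18.6994 keV

(Intermediate values are shown rounded; full precision is carried through to the final answer.)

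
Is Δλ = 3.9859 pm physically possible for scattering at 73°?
No, inconsistent

Calculate the expected shift for θ = 73°:

Δλ_expected = λ_C(1 - cos(73°))
Δλ_expected = 2.4263 × (1 - cos(73°))
Δλ_expected = 2.4263 × 0.7076
Δλ_expected = 1.7169 pm

Given shift: 3.9859 pm
Expected shift: 1.7169 pm
Difference: 2.2690 pm

The values do not match. The given shift corresponds to θ ≈ 130.0°, not 73°.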